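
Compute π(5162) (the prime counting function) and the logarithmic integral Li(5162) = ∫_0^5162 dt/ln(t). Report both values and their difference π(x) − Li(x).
π(5162) = 687;  Li(5162) ≈ 703.27;  π(x) − Li(x) ≈ -16.27.

Direct count of primes ≤ 5162 gives π(5162) = 687. Numerical evaluation of the logarithmic integral gives Li(5162) ≈ 703.27. The difference π(x) − Li(x) ≈ -16.27 is typically negative for small/moderate x (Li(x) overestimates), though Littlewood's theorem shows this sign changes infinitely often.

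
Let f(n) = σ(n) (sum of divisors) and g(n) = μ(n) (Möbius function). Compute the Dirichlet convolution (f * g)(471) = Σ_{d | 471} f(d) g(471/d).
(σ * μ)(471) = 471

Divisors of 471: [1, 3, 157, 471]. For each d | 471:
  d = 1: σ(1) · μ(471/1) = 1 · 1 = 1
  d = 3: σ(3) · μ(471/3) = 4 · -1 = -4
  d = 157: σ(157) · μ(471/157) = 158 · -1 = -158
  d = 471: σ(471) · μ(471/471) = 632 · 1 = 632
Summing: (σ * μ)(471) = 1 + -4 + -158 + 632 = 471.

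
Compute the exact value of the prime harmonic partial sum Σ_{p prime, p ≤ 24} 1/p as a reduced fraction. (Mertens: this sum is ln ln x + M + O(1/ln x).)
Σ 1/p = 334406399/223092870

π(24) = 9, so the primes ≤ 24 are [2, 3, 5, 7, 11, 13, 17, 19, 23]. Summing 1/p over these primes: 334406399/223092870 ≈ 1.4990. Mertens estimate ln ln(24) + 0.2615 ≈ 1.4178.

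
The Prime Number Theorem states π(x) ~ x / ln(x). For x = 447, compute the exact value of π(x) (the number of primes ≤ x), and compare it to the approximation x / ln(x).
π(447) = 86;  x/ln(x) ≈ 73.25;  relative error ≈ 14.83%.

Directly count primes up to 447: π(447) = 86. The PNT approximation gives 447/ln(447) ≈ 447/6.10256 ≈ 73.25. Relative error (π(x) − x/ln(x)) / π(x) ≈ 14.83%; the approximation is known to undercount slightly (Li(x) is a better estimate).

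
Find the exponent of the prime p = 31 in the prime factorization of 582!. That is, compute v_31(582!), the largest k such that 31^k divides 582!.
v_31(582!) = 18

Legendre's formula: v_p(n!) = Σ_{k ≥ 1} ⌊n / p^k⌋. For p = 31, n = 582, the terms are:
  ⌊582/31^1⌋ = ⌊582/31⌋ = 18
(the next term ⌊582/31^2⌋ = 0, terminating the sum). Summing: v_31(582!) = 18 = 18.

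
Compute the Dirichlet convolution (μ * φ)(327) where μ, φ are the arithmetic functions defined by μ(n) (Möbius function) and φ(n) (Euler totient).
(μ * φ)(327) = 107

Divisors of 327: [1, 3, 109, 327]. For each d | 327:
  d = 1: μ(1) · φ(327/1) = 1 · 216 = 216
  d = 3: μ(3) · φ(327/3) = -1 · 108 = -108
  d = 109: μ(109) · φ(327/109) = -1 · 2 = -2
  d = 327: μ(327) · φ(327/327) = 1 · 1 = 1
Summing: (μ * φ)(327) = 216 + -108 + -2 + 1 = 107.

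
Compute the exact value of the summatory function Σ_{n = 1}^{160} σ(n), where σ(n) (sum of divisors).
Σ_{n ≤ 160} σ(n) = 21154

Compute σ(n) for each 1 ≤ n ≤ 160: σ(1) = 1, σ(2) = 3, σ(3) = 4, σ(4) = 7, σ(5) = 6, σ(6) = 12, σ(7) = 8, σ(8) = 15, σ(9) = 13, σ(10) = 18, σ(11) = 12, σ(12) = 28, σ(13) = 14, σ(14) = 24, σ(15) = 24, σ(16) = 31, σ(17) = 18, σ(18) = 39, σ(19) = 20, σ(20) = 42, σ(21) = 32, σ(22) = 36, σ(23) = 24, σ(24) = 60, σ(25) = 31, σ(26) = 42, σ(27) = 40, σ(28) = 56, σ(29) = 30, σ(30) = 72, σ(31) = 32, σ(32) = 63, σ(33) = 48, σ(34) = 54, σ(35) = 48, σ(36) = 91, σ(37) = 38, σ(38) = 60, σ(39) = 56, σ(40) = 90, σ(41) = 42, σ(42) = 96, σ(43) = 44, σ(44) = 84, σ(45) = 78, σ(46) = 72, σ(47) = 48, σ(48) = 124, σ(49) = 57, σ(50) = 93, σ(51) = 72, σ(52) = 98, σ(53) = 54, σ(54) = 120, σ(55) = 72, σ(56) = 120, σ(57) = 80, σ(58) = 90, σ(59) = 60, σ(60) = 168, σ(61) = 62, σ(62) = 96, σ(63) = 104, σ(64) = 127, σ(65) = 84, σ(66) = 144, σ(67) = 68, σ(68) = 126, σ(69) = 96, σ(70) = 144, σ(71) = 72, σ(72) = 195, σ(73) = 74, σ(74) = 114, σ(75) = 124, σ(76) = 140, σ(77) = 96, σ(78) = 168, σ(79) = 80, σ(80) = 186, σ(81) = 121, σ(82) = 126, σ(83) = 84, σ(84) = 224, σ(85) = 108, σ(86) = 132, σ(87) = 120, σ(88) = 180, σ(89) = 90, σ(90) = 234, σ(91) = 112, σ(92) = 168, σ(93) = 128, σ(94) = 144, σ(95) = 120, σ(96) = 252, σ(97) = 98, σ(98) = 171, σ(99) = 156, σ(100) = 217, σ(101) = 102, σ(102) = 216, σ(103) = 104, σ(104) = 210, σ(105) = 192, σ(106) = 162, σ(107) = 108, σ(108) = 280, σ(109) = 110, σ(110) = 216, σ(111) = 152, σ(112) = 248, σ(113) = 114, σ(114) = 240, σ(115) = 144, σ(116) = 210, σ(117) = 182, σ(118) = 180, σ(119) = 144, σ(120) = 360, σ(121) = 133, σ(122) = 186, σ(123) = 168, σ(124) = 224, σ(125) = 156, σ(126) = 312, σ(127) = 128, σ(128) = 255, σ(129) = 176, σ(130) = 252, σ(131) = 132, σ(132) = 336, σ(133) = 160, σ(134) = 204, σ(135) = 240, σ(136) = 270, σ(137) = 138, σ(138) = 288, σ(139) = 140, σ(140) = 336, σ(141) = 192, σ(142) = 216, σ(143) = 168, σ(144) = 403, σ(145) = 180, σ(146) = 222, σ(147) = 228, σ(148) = 266, σ(149) = 150, σ(150) = 372, σ(151) = 152, σ(152) = 300, σ(153) = 234, σ(154) = 288, σ(155) = 192, σ(156) = 392, σ(157) = 158, σ(158) = 240, σ(159) = 216, σ(160) = 378. Summing all 160 values: 21154. (Average order: Σ_{n ≤ x} σ(n) ~ (π²/12) x². For x = 160, (π²/12)·160² ≈ 21055.16.)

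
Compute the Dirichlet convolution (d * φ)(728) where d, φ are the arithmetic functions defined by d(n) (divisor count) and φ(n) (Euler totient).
(d * φ)(728) = 1680

Divisors of 728: [1, 2, 4, 7, 8, 13, 14, 26, 28, 52, 56, 91, 104, 182, 364, 728]. For each d | 728:
  d = 1: d(1) · φ(728/1) = 1 · 288 = 288
  d = 2: d(2) · φ(728/2) = 2 · 144 = 288
  d = 4: d(4) · φ(728/4) = 3 · 72 = 216
  d = 7: d(7) · φ(728/7) = 2 · 48 = 96
  d = 8: d(8) · φ(728/8) = 4 · 72 = 288
  d = 13: d(13) · φ(728/13) = 2 · 24 = 48
  d = 14: d(14) · φ(728/14) = 4 · 24 = 96
  d = 26: d(26) · φ(728/26) = 4 · 12 = 48
  d = 28: d(28) · φ(728/28) = 6 · 12 = 72
  d = 52: d(52) · φ(728/52) = 6 · 6 = 36
  d = 56: d(56) · φ(728/56) = 8 · 12 = 96
  d = 91: d(91) · φ(728/91) = 4 · 4 = 16
  d = 104: d(104) · φ(728/104) = 8 · 6 = 48
  d = 182: d(182) · φ(728/182) = 8 · 2 = 16
  d = 364: d(364) · φ(728/364) = 12 · 1 = 12
  d = 728: d(728) · φ(728/728) = 16 · 1 = 16
Summing: (d * φ)(728) = 288 + 288 + 216 + 96 + 288 + 48 + 96 + 48 + 72 + 36 + 96 + 16 + 48 + 16 + 12 + 16 = 1680.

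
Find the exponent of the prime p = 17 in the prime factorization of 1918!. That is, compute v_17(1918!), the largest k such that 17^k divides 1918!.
v_17(1918!) = 118

Legendre's formula: v_p(n!) = Σ_{k ≥ 1} ⌊n / p^k⌋. For p = 17, n = 1918, the terms are:
  ⌊1918/17^1⌋ = ⌊1918/17⌋ = 112
  ⌊1918/17^2⌋ = ⌊1918/289⌋ = 6
(the next term ⌊1918/17^3⌋ = 0, terminating the sum). Summing: v_17(1918!) = 112 + 6 = 118.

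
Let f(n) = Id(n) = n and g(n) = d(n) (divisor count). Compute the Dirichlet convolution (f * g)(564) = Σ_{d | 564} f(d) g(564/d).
(Id * d)(564) = 2695

Divisors of 564: [1, 2, 3, 4, 6, 12, 47, 94, 141, 188, 282, 564]. For each d | 564:
  d = 1: Id(1) · d(564/1) = 1 · 12 = 12
  d = 2: Id(2) · d(564/2) = 2 · 8 = 16
  d = 3: Id(3) · d(564/3) = 3 · 6 = 18
  d = 4: Id(4) · d(564/4) = 4 · 4 = 16
  d = 6: Id(6) · d(564/6) = 6 · 4 = 24
  d = 12: Id(12) · d(564/12) = 12 · 2 = 24
  d = 47: Id(47) · d(564/47) = 47 · 6 = 282
  d = 94: Id(94) · d(564/94) = 94 · 4 = 376
  d = 141: Id(141) · d(564/141) = 141 · 3 = 423
  d = 188: Id(188) · d(564/188) = 188 · 2 = 376
  d = 282: Id(282) · d(564/282) = 282 · 2 = 564
  d = 564: Id(564) · d(564/564) = 564 · 1 = 564
Summing: (Id * d)(564) = 12 + 16 + 18 + 16 + 24 + 24 + 282 + 376 + 423 + 376 + 564 + 564 = 2695.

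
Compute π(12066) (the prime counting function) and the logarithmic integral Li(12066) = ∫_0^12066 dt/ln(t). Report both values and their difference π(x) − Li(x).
π(12066) = 1444;  Li(12066) ≈ 1468.12;  π(x) − Li(x) ≈ -24.12.

Direct count of primes ≤ 12066 gives π(12066) = 1444. Numerical evaluation of the logarithmic integral gives Li(12066) ≈ 1468.12. The difference π(x) − Li(x) ≈ -24.12 is typically negative for small/moderate x (Li(x) overestimates), though Littlewood's theorem shows this sign changes infinitely often.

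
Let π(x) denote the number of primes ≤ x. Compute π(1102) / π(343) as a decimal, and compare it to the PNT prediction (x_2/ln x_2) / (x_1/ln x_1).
π(1102)/π(343) = 184/68 ≈ 2.7059;  PNT prediction ≈ 2.6775.

π(343) = 68 and π(1102) = 184, so π(1102)/π(343) ≈ 2.7059. The PNT-predicted ratio is (1102/ln(1102)) / (343/ln(343)) ≈ 2.6775. The two agree to within a few percent, as expected.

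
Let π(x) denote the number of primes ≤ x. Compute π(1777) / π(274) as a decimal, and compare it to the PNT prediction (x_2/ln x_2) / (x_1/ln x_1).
π(1777)/π(274) = 275/58 ≈ 4.7414;  PNT prediction ≈ 4.8650.

π(274) = 58 and π(1777) = 275, so π(1777)/π(274) ≈ 4.7414. The PNT-predicted ratio is (1777/ln(1777)) / (274/ln(274)) ≈ 4.8650. The two agree to within a few percent, as expected.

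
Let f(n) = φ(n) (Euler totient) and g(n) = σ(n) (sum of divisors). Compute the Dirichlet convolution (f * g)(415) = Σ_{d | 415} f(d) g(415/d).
(φ * σ)(415) = 1660

Divisors of 415: [1, 5, 83, 415]. For each d | 415:
  d = 1: φ(1) · σ(415/1) = 1 · 504 = 504
  d = 5: φ(5) · σ(415/5) = 4 · 84 = 336
  d = 83: φ(83) · σ(415/83) = 82 · 6 = 492
  d = 415: φ(415) · σ(415/415) = 328 · 1 = 328
Summing: (φ * σ)(415) = 504 + 336 + 492 + 328 = 1660.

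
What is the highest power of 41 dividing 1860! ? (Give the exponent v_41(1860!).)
v_41(1860!) = 46

Legendre's formula: v_p(n!) = Σ_{k ≥ 1} ⌊n / p^k⌋. For p = 41, n = 1860, the terms are:
  ⌊1860/41^1⌋ = ⌊1860/41⌋ = 45
  ⌊1860/41^2⌋ = ⌊1860/1681⌋ = 1
(the next term ⌊1860/41^3⌋ = 0, terminating the sum). Summing: v_41(1860!) = 45 + 1 = 46.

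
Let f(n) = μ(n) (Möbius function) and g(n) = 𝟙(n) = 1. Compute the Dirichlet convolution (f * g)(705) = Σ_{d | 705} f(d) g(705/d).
(μ * 𝟙)(705) = 0

Divisors of 705: [1, 3, 5, 15, 47, 141, 235, 705]. For each d | 705:
  d = 1: μ(1) · 𝟙(705/1) = 1 · 1 = 1
  d = 3: μ(3) · 𝟙(705/3) = -1 · 1 = -1
  d = 5: μ(5) · 𝟙(705/5) = -1 · 1 = -1
  d = 15: μ(15) · 𝟙(705/15) = 1 · 1 = 1
  d = 47: μ(47) · 𝟙(705/47) = -1 · 1 = -1
  d = 141: μ(141) · 𝟙(705/141) = 1 · 1 = 1
  d = 235: μ(235) · 𝟙(705/235) = 1 · 1 = 1
  d = 705: μ(705) · 𝟙(705/705) = -1 · 1 = -1
Summing: (μ * 𝟙)(705) = 1 + -1 + -1 + 1 + -1 + 1 + 1 + -1 = 0.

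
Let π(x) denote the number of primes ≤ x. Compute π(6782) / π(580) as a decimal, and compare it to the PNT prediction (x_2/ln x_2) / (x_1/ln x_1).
π(6782)/π(580) = 873/106 ≈ 8.2358;  PNT prediction ≈ 8.4338.

π(580) = 106 and π(6782) = 873, so π(6782)/π(580) ≈ 8.2358. The PNT-predicted ratio is (6782/ln(6782)) / (580/ln(580)) ≈ 8.4338. The two agree to within a few percent, as expected.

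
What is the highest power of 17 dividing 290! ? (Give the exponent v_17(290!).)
v_17(290!) = 18

Legendre's formula: v_p(n!) = Σ_{k ≥ 1} ⌊n / p^k⌋. For p = 17, n = 290, the terms are:
  ⌊290/17^1⌋ = ⌊290/17⌋ = 17
  ⌊290/17^2⌋ = ⌊290/289⌋ = 1
(the next term ⌊290/17^3⌋ = 0, terminating the sum). Summing: v_17(290!) = 17 + 1 = 18.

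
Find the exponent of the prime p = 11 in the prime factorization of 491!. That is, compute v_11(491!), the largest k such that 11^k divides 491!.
v_11(491!) = 48

Legendre's formula: v_p(n!) = Σ_{k ≥ 1} ⌊n / p^k⌋. For p = 11, n = 491, the terms are:
  ⌊491/11^1⌋ = ⌊491/11⌋ = 44
  ⌊491/11^2⌋ = ⌊491/121⌋ = 4
(the next term ⌊491/11^3⌋ = 0, terminating the sum). Summing: v_11(491!) = 44 + 4 = 48.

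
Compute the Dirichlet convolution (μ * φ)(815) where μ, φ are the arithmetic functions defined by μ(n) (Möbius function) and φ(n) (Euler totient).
(μ * φ)(815) = 483

Divisors of 815: [1, 5, 163, 815]. For each d | 815:
  d = 1: μ(1) · φ(815/1) = 1 · 648 = 648
  d = 5: μ(5) · φ(815/5) = -1 · 162 = -162
  d = 163: μ(163) · φ(815/163) = -1 · 4 = -4
  d = 815: μ(815) · φ(815/815) = 1 · 1 = 1
Summing: (μ * φ)(815) = 648 + -162 + -4 + 1 = 483.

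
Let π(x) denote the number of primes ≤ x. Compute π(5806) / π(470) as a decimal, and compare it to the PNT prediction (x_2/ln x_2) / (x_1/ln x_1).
π(5806)/π(470) = 761/91 ≈ 8.3626;  PNT prediction ≈ 8.7699.

π(470) = 91 and π(5806) = 761, so π(5806)/π(470) ≈ 8.3626. The PNT-predicted ratio is (5806/ln(5806)) / (470/ln(470)) ≈ 8.7699. The two agree to within a few percent, as expected.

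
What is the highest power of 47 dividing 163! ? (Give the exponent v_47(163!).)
v_47(163!) = 3

Legendre's formula: v_p(n!) = Σ_{k ≥ 1} ⌊n / p^k⌋. For p = 47, n = 163, the terms are:
  ⌊163/47^1⌋ = ⌊163/47⌋ = 3
(the next term ⌊163/47^2⌋ = 0, terminating the sum). Summing: v_47(163!) = 3 = 3.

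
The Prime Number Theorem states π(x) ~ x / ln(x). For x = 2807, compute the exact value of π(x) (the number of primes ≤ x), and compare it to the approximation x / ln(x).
π(2807) = 409;  x/ln(x) ≈ 353.53;  relative error ≈ 13.56%.

Directly count primes up to 2807: π(2807) = 409. The PNT approximation gives 2807/ln(2807) ≈ 2807/7.93987 ≈ 353.53. Relative error (π(x) − x/ln(x)) / π(x) ≈ 13.56%; the approximation is known to undercount slightly (Li(x) is a better estimate).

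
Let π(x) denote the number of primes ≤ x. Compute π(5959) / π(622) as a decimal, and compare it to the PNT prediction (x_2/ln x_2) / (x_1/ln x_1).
π(5959)/π(622) = 781/114 ≈ 6.8509;  PNT prediction ≈ 7.0899.

π(622) = 114 and π(5959) = 781, so π(5959)/π(622) ≈ 6.8509. The PNT-predicted ratio is (5959/ln(5959)) / (622/ln(622)) ≈ 7.0899. The two agree to within a few percent, as expected.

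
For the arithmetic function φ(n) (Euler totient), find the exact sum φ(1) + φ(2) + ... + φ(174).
Σ_{n ≤ 174} φ(n) = 9250

Compute φ(n) for each 1 ≤ n ≤ 174: φ(1) = 1, φ(2) = 1, φ(3) = 2, φ(4) = 2, φ(5) = 4, φ(6) = 2, φ(7) = 6, φ(8) = 4, φ(9) = 6, φ(10) = 4, φ(11) = 10, φ(12) = 4, φ(13) = 12, φ(14) = 6, φ(15) = 8, φ(16) = 8, φ(17) = 16, φ(18) = 6, φ(19) = 18, φ(20) = 8, φ(21) = 12, φ(22) = 10, φ(23) = 22, φ(24) = 8, φ(25) = 20, φ(26) = 12, φ(27) = 18, φ(28) = 12, φ(29) = 28, φ(30) = 8, φ(31) = 30, φ(32) = 16, φ(33) = 20, φ(34) = 16, φ(35) = 24, φ(36) = 12, φ(37) = 36, φ(38) = 18, φ(39) = 24, φ(40) = 16, φ(41) = 40, φ(42) = 12, φ(43) = 42, φ(44) = 20, φ(45) = 24, φ(46) = 22, φ(47) = 46, φ(48) = 16, φ(49) = 42, φ(50) = 20, φ(51) = 32, φ(52) = 24, φ(53) = 52, φ(54) = 18, φ(55) = 40, φ(56) = 24, φ(57) = 36, φ(58) = 28, φ(59) = 58, φ(60) = 16, φ(61) = 60, φ(62) = 30, φ(63) = 36, φ(64) = 32, φ(65) = 48, φ(66) = 20, φ(67) = 66, φ(68) = 32, φ(69) = 44, φ(70) = 24, φ(71) = 70, φ(72) = 24, φ(73) = 72, φ(74) = 36, φ(75) = 40, φ(76) = 36, φ(77) = 60, φ(78) = 24, φ(79) = 78, φ(80) = 32, φ(81) = 54, φ(82) = 40, φ(83) = 82, φ(84) = 24, φ(85) = 64, φ(86) = 42, φ(87) = 56, φ(88) = 40, φ(89) = 88, φ(90) = 24, φ(91) = 72, φ(92) = 44, φ(93) = 60, φ(94) = 46, φ(95) = 72, φ(96) = 32, φ(97) = 96, φ(98) = 42, φ(99) = 60, φ(100) = 40, φ(101) = 100, φ(102) = 32, φ(103) = 102, φ(104) = 48, φ(105) = 48, φ(106) = 52, φ(107) = 106, φ(108) = 36, φ(109) = 108, φ(110) = 40, φ(111) = 72, φ(112) = 48, φ(113) = 112, φ(114) = 36, φ(115) = 88, φ(116) = 56, φ(117) = 72, φ(118) = 58, φ(119) = 96, φ(120) = 32, φ(121) = 110, φ(122) = 60, φ(123) = 80, φ(124) = 60, φ(125) = 100, φ(126) = 36, φ(127) = 126, φ(128) = 64, φ(129) = 84, φ(130) = 48, φ(131) = 130, φ(132) = 40, φ(133) = 108, φ(134) = 66, φ(135) = 72, φ(136) = 64, φ(137) = 136, φ(138) = 44, φ(139) = 138, φ(140) = 48, φ(141) = 92, φ(142) = 70, φ(143) = 120, φ(144) = 48, φ(145) = 112, φ(146) = 72, φ(147) = 84, φ(148) = 72, φ(149) = 148, φ(150) = 40, φ(151) = 150, φ(152) = 72, φ(153) = 96, φ(154) = 60, φ(155) = 120, φ(156) = 48, φ(157) = 156, φ(158) = 78, φ(159) = 104, φ(160) = 64, φ(161) = 132, φ(162) = 54, φ(163) = 162, φ(164) = 80, φ(165) = 80, φ(166) = 82, φ(167) = 166, φ(168) = 48, φ(169) = 156, φ(170) = 64, φ(171) = 108, φ(172) = 84, φ(173) = 172, φ(174) = 56. Summing all 174 values: 9250. (Average order: Σ_{n ≤ x} φ(n) ~ (3/π²) x². For x = 174, (3/π²)·174² ≈ 9202.80.)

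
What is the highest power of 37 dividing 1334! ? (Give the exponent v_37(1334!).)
v_37(1334!) = 36

Legendre's formula: v_p(n!) = Σ_{k ≥ 1} ⌊n / p^k⌋. For p = 37, n = 1334, the terms are:
  ⌊1334/37^1⌋ = ⌊1334/37⌋ = 36
(the next term ⌊1334/37^2⌋ = 0, terminating the sum). Summing: v_37(1334!) = 36 = 36.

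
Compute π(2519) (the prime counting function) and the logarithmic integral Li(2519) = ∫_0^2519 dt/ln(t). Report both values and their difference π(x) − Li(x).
π(2519) = 368;  Li(2519) ≈ 382.04;  π(x) − Li(x) ≈ -14.04.

Direct count of primes ≤ 2519 gives π(2519) = 368. Numerical evaluation of the logarithmic integral gives Li(2519) ≈ 382.04. The difference π(x) − Li(x) ≈ -14.04 is typically negative for small/moderate x (Li(x) overestimates), though Littlewood's theorem shows this sign changes infinitely often.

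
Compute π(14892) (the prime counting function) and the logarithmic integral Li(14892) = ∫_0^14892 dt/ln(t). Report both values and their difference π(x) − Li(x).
π(14892) = 1745;  Li(14892) ≈ 1765.39;  π(x) − Li(x) ≈ -20.39.

Direct count of primes ≤ 14892 gives π(14892) = 1745. Numerical evaluation of the logarithmic integral gives Li(14892) ≈ 1765.39. The difference π(x) − Li(x) ≈ -20.39 is typically negative for small/moderate x (Li(x) overestimates), though Littlewood's theorem shows this sign changes infinitely often.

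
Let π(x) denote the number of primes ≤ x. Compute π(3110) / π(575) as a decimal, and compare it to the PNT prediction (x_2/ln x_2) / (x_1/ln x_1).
π(3110)/π(575) = 443/105 ≈ 4.2190;  PNT prediction ≈ 4.2735.

π(575) = 105 and π(3110) = 443, so π(3110)/π(575) ≈ 4.2190. The PNT-predicted ratio is (3110/ln(3110)) / (575/ln(575)) ≈ 4.2735. The two agree to within a few percent, as expected.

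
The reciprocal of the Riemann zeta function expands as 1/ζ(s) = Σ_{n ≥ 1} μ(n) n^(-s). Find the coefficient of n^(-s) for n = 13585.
μ(13585) = 1

Factor n = 13585 = 5 · 11 · 13 · 19. μ(n) = 0 if any exponent ≥ 2 (not squarefree); otherwise μ(n) = (−1)^{ω(n)} where ω(n) is the number of distinct prime factors. Applying: μ(13585) = 1.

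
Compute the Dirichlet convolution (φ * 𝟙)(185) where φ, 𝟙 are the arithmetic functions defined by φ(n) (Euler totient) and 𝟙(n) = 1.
(φ * 𝟙)(185) = 185

Divisors of 185: [1, 5, 37, 185]. For each d | 185:
  d = 1: φ(1) · 𝟙(185/1) = 1 · 1 = 1
  d = 5: φ(5) · 𝟙(185/5) = 4 · 1 = 4
  d = 37: φ(37) · 𝟙(185/37) = 36 · 1 = 36
  d = 185: φ(185) · 𝟙(185/185) = 144 · 1 = 144
Summing: (φ * 𝟙)(185) = 1 + 4 + 36 + 144 = 185.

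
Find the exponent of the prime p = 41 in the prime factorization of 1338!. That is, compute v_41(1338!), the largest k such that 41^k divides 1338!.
v_41(1338!) = 32

Legendre's formula: v_p(n!) = Σ_{k ≥ 1} ⌊n / p^k⌋. For p = 41, n = 1338, the terms are:
  ⌊1338/41^1⌋ = ⌊1338/41⌋ = 32
(the next term ⌊1338/41^2⌋ = 0, terminating the sum). Summing: v_41(1338!) = 32 = 32.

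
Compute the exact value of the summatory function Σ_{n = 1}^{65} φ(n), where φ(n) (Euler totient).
Σ_{n ≤ 65} φ(n) = 1308

Compute φ(n) for each 1 ≤ n ≤ 65: φ(1) = 1, φ(2) = 1, φ(3) = 2, φ(4) = 2, φ(5) = 4, φ(6) = 2, φ(7) = 6, φ(8) = 4, φ(9) = 6, φ(10) = 4, φ(11) = 10, φ(12) = 4, φ(13) = 12, φ(14) = 6, φ(15) = 8, φ(16) = 8, φ(17) = 16, φ(18) = 6, φ(19) = 18, φ(20) = 8, φ(21) = 12, φ(22) = 10, φ(23) = 22, φ(24) = 8, φ(25) = 20, φ(26) = 12, φ(27) = 18, φ(28) = 12, φ(29) = 28, φ(30) = 8, φ(31) = 30, φ(32) = 16, φ(33) = 20, φ(34) = 16, φ(35) = 24, φ(36) = 12, φ(37) = 36, φ(38) = 18, φ(39) = 24, φ(40) = 16, φ(41) = 40, φ(42) = 12, φ(43) = 42, φ(44) = 20, φ(45) = 24, φ(46) = 22, φ(47) = 46, φ(48) = 16, φ(49) = 42, φ(50) = 20, φ(51) = 32, φ(52) = 24, φ(53) = 52, φ(54) = 18, φ(55) = 40, φ(56) = 24, φ(57) = 36, φ(58) = 28, φ(59) = 58, φ(60) = 16, φ(61) = 60, φ(62) = 30, φ(63) = 36, φ(64) = 32, φ(65) = 48. Summing all 65 values: 1308. (Average order: Σ_{n ≤ x} φ(n) ~ (3/π²) x². For x = 65, (3/π²)·65² ≈ 1284.25.)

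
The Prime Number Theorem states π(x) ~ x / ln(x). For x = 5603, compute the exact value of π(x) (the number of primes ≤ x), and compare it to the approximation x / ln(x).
π(5603) = 738;  x/ln(x) ≈ 649.17;  relative error ≈ 12.04%.

Directly count primes up to 5603: π(5603) = 738. The PNT approximation gives 5603/ln(5603) ≈ 5603/8.63106 ≈ 649.17. Relative error (π(x) − x/ln(x)) / π(x) ≈ 12.04%; the approximation is known to undercount slightly (Li(x) is a better estimate).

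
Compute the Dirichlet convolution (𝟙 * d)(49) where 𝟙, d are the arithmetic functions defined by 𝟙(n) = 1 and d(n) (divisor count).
(𝟙 * d)(49) = 6

Divisors of 49: [1, 7, 49]. For each d | 49:
  d = 1: 𝟙(1) · d(49/1) = 1 · 3 = 3
  d = 7: 𝟙(7) · d(49/7) = 1 · 2 = 2
  d = 49: 𝟙(49) · d(49/49) = 1 · 1 = 1
Summing: (𝟙 * d)(49) = 3 + 2 + 1 = 6.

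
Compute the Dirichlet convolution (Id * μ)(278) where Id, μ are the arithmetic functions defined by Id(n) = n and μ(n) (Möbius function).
(Id * μ)(278) = 138

Divisors of 278: [1, 2, 139, 278]. For each d | 278:
  d = 1: Id(1) · μ(278/1) = 1 · 1 = 1
  d = 2: Id(2) · μ(278/2) = 2 · -1 = -2
  d = 139: Id(139) · μ(278/139) = 139 · -1 = -139
  d = 278: Id(278) · μ(278/278) = 278 · 1 = 278
Summing: (Id * μ)(278) = 1 + -2 + -139 + 278 = 138.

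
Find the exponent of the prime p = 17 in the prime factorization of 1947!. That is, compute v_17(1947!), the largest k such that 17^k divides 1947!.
v_17(1947!) = 120

Legendre's formula: v_p(n!) = Σ_{k ≥ 1} ⌊n / p^k⌋. For p = 17, n = 1947, the terms are:
  ⌊1947/17^1⌋ = ⌊1947/17⌋ = 114
  ⌊1947/17^2⌋ = ⌊1947/289⌋ = 6
(the next term ⌊1947/17^3⌋ = 0, terminating the sum). Summing: v_17(1947!) = 114 + 6 = 120.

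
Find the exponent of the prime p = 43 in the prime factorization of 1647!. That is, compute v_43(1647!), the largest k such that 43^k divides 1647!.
v_43(1647!) = 38

Legendre's formula: v_p(n!) = Σ_{k ≥ 1} ⌊n / p^k⌋. For p = 43, n = 1647, the terms are:
  ⌊1647/43^1⌋ = ⌊1647/43⌋ = 38
(the next term ⌊1647/43^2⌋ = 0, terminating the sum). Summing: v_43(1647!) = 38 = 38.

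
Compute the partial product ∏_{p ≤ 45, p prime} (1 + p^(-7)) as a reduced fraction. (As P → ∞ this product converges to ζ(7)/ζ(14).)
∏ = 520809220089538061022644224225580227698833285987386472597926245148089867161153104280287356125184/516528479137134655019209847872578550121603875954111837055841148542846145248143400719531810009375

The primes p ≤ 45 are [2, 3, 5, 7, 11, 13, 17, 19, 23, 29, 31, 37, 41, 43]. For each, (1 + 1/p^7) = (p^7 + 1)/p^7. Multiplying these fractions over p ∈ [2, 3, 5, 7, 11, 13, 17, 19, 23, 29, 31, 37, 41, 43] gives 520809220089538061022644224225580227698833285987386472597926245148089867161153104280287356125184/516528479137134655019209847872578550121603875954111837055841148542846145248143400719531810009375. (In the limit P → ∞ this tends to ζ(7)/ζ(14).)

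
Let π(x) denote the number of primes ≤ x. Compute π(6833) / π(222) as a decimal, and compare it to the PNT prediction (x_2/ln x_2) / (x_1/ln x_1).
π(6833)/π(222) = 880/47 ≈ 18.7234;  PNT prediction ≈ 18.8335.

π(222) = 47 and π(6833) = 880, so π(6833)/π(222) ≈ 18.7234. The PNT-predicted ratio is (6833/ln(6833)) / (222/ln(222)) ≈ 18.8335. The two agree to within a few percent, as expected.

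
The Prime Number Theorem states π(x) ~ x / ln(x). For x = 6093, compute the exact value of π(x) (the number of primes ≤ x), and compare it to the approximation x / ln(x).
π(6093) = 795;  x/ln(x) ≈ 699.15;  relative error ≈ 12.06%.

Directly count primes up to 6093: π(6093) = 795. The PNT approximation gives 6093/ln(6093) ≈ 6093/8.71490 ≈ 699.15. Relative error (π(x) − x/ln(x)) / π(x) ≈ 12.06%; the approximation is known to undercount slightly (Li(x) is a better estimate).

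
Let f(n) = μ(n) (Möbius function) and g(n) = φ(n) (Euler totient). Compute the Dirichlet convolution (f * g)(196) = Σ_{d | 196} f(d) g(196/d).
(μ * φ)(196) = 36

Divisors of 196: [1, 2, 4, 7, 14, 28, 49, 98, 196]. For each d | 196:
  d = 1: μ(1) · φ(196/1) = 1 · 84 = 84
  d = 2: μ(2) · φ(196/2) = -1 · 42 = -42
  d = 4: μ(4) · φ(196/4) = 0 · 42 = 0
  d = 7: μ(7) · φ(196/7) = -1 · 12 = -12
  d = 14: μ(14) · φ(196/14) = 1 · 6 = 6
  d = 28: μ(28) · φ(196/28) = 0 · 6 = 0
  d = 49: μ(49) · φ(196/49) = 0 · 2 = 0
  d = 98: μ(98) · φ(196/98) = 0 · 1 = 0
  d = 196: μ(196) · φ(196/196) = 0 · 1 = 0
Summing: (μ * φ)(196) = 84 + -42 + 0 + -12 + 6 + 0 + 0 + 0 + 0 = 36.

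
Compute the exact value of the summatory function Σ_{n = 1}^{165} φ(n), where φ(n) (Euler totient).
Σ_{n ≤ 165} φ(n) = 8314

Compute φ(n) for each 1 ≤ n ≤ 165: φ(1) = 1, φ(2) = 1, φ(3) = 2, φ(4) = 2, φ(5) = 4, φ(6) = 2, φ(7) = 6, φ(8) = 4, φ(9) = 6, φ(10) = 4, φ(11) = 10, φ(12) = 4, φ(13) = 12, φ(14) = 6, φ(15) = 8, φ(16) = 8, φ(17) = 16, φ(18) = 6, φ(19) = 18, φ(20) = 8, φ(21) = 12, φ(22) = 10, φ(23) = 22, φ(24) = 8, φ(25) = 20, φ(26) = 12, φ(27) = 18, φ(28) = 12, φ(29) = 28, φ(30) = 8, φ(31) = 30, φ(32) = 16, φ(33) = 20, φ(34) = 16, φ(35) = 24, φ(36) = 12, φ(37) = 36, φ(38) = 18, φ(39) = 24, φ(40) = 16, φ(41) = 40, φ(42) = 12, φ(43) = 42, φ(44) = 20, φ(45) = 24, φ(46) = 22, φ(47) = 46, φ(48) = 16, φ(49) = 42, φ(50) = 20, φ(51) = 32, φ(52) = 24, φ(53) = 52, φ(54) = 18, φ(55) = 40, φ(56) = 24, φ(57) = 36, φ(58) = 28, φ(59) = 58, φ(60) = 16, φ(61) = 60, φ(62) = 30, φ(63) = 36, φ(64) = 32, φ(65) = 48, φ(66) = 20, φ(67) = 66, φ(68) = 32, φ(69) = 44, φ(70) = 24, φ(71) = 70, φ(72) = 24, φ(73) = 72, φ(74) = 36, φ(75) = 40, φ(76) = 36, φ(77) = 60, φ(78) = 24, φ(79) = 78, φ(80) = 32, φ(81) = 54, φ(82) = 40, φ(83) = 82, φ(84) = 24, φ(85) = 64, φ(86) = 42, φ(87) = 56, φ(88) = 40, φ(89) = 88, φ(90) = 24, φ(91) = 72, φ(92) = 44, φ(93) = 60, φ(94) = 46, φ(95) = 72, φ(96) = 32, φ(97) = 96, φ(98) = 42, φ(99) = 60, φ(100) = 40, φ(101) = 100, φ(102) = 32, φ(103) = 102, φ(104) = 48, φ(105) = 48, φ(106) = 52, φ(107) = 106, φ(108) = 36, φ(109) = 108, φ(110) = 40, φ(111) = 72, φ(112) = 48, φ(113) = 112, φ(114) = 36, φ(115) = 88, φ(116) = 56, φ(117) = 72, φ(118) = 58, φ(119) = 96, φ(120) = 32, φ(121) = 110, φ(122) = 60, φ(123) = 80, φ(124) = 60, φ(125) = 100, φ(126) = 36, φ(127) = 126, φ(128) = 64, φ(129) = 84, φ(130) = 48, φ(131) = 130, φ(132) = 40, φ(133) = 108, φ(134) = 66, φ(135) = 72, φ(136) = 64, φ(137) = 136, φ(138) = 44, φ(139) = 138, φ(140) = 48, φ(141) = 92, φ(142) = 70, φ(143) = 120, φ(144) = 48, φ(145) = 112, φ(146) = 72, φ(147) = 84, φ(148) = 72, φ(149) = 148, φ(150) = 40, φ(151) = 150, φ(152) = 72, φ(153) = 96, φ(154) = 60, φ(155) = 120, φ(156) = 48, φ(157) = 156, φ(158) = 78, φ(159) = 104, φ(160) = 64, φ(161) = 132, φ(162) = 54, φ(163) = 162, φ(164) = 80, φ(165) = 80. Summing all 165 values: 8314. (Average order: Σ_{n ≤ x} φ(n) ~ (3/π²) x². For x = 165, (3/π²)·165² ≈ 8275.41.)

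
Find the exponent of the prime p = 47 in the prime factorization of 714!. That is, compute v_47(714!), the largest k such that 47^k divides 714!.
v_47(714!) = 15

Legendre's formula: v_p(n!) = Σ_{k ≥ 1} ⌊n / p^k⌋. For p = 47, n = 714, the terms are:
  ⌊714/47^1⌋ = ⌊714/47⌋ = 15
(the next term ⌊714/47^2⌋ = 0, terminating the sum). Summing: v_47(714!) = 15 = 15.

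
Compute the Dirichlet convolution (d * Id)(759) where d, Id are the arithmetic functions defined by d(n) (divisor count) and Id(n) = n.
(d * Id)(759) = 1625

Divisors of 759: [1, 3, 11, 23, 33, 69, 253, 759]. For each d | 759:
  d = 1: d(1) · Id(759/1) = 1 · 759 = 759
  d = 3: d(3) · Id(759/3) = 2 · 253 = 506
  d = 11: d(11) · Id(759/11) = 2 · 69 = 138
  d = 23: d(23) · Id(759/23) = 2 · 33 = 66
  d = 33: d(33) · Id(759/33) = 4 · 23 = 92
  d = 69: d(69) · Id(759/69) = 4 · 11 = 44
  d = 253: d(253) · Id(759/253) = 4 · 3 = 12
  d = 759: d(759) · Id(759/759) = 8 · 1 = 8
Summing: (d * Id)(759) = 759 + 506 + 138 + 66 + 92 + 44 + 12 + 8 = 1625.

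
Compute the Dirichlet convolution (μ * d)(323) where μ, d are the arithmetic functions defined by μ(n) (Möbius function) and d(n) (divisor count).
(μ * d)(323) = 1

Divisors of 323: [1, 17, 19, 323]. For each d | 323:
  d = 1: μ(1) · d(323/1) = 1 · 4 = 4
  d = 17: μ(17) · d(323/17) = -1 · 2 = -2
  d = 19: μ(19) · d(323/19) = -1 · 2 = -2
  d = 323: μ(323) · d(323/323) = 1 · 1 = 1
Summing: (μ * d)(323) = 4 + -2 + -2 + 1 = 1.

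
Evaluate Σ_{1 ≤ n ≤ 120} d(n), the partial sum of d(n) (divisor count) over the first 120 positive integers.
Σ_{n ≤ 120} d(n) = 602

Compute d(n) for each 1 ≤ n ≤ 120: d(1) = 1, d(2) = 2, d(3) = 2, d(4) = 3, d(5) = 2, d(6) = 4, d(7) = 2, d(8) = 4, d(9) = 3, d(10) = 4, d(11) = 2, d(12) = 6, d(13) = 2, d(14) = 4, d(15) = 4, d(16) = 5, d(17) = 2, d(18) = 6, d(19) = 2, d(20) = 6, d(21) = 4, d(22) = 4, d(23) = 2, d(24) = 8, d(25) = 3, d(26) = 4, d(27) = 4, d(28) = 6, d(29) = 2, d(30) = 8, d(31) = 2, d(32) = 6, d(33) = 4, d(34) = 4, d(35) = 4, d(36) = 9, d(37) = 2, d(38) = 4, d(39) = 4, d(40) = 8, d(41) = 2, d(42) = 8, d(43) = 2, d(44) = 6, d(45) = 6, d(46) = 4, d(47) = 2, d(48) = 10, d(49) = 3, d(50) = 6, d(51) = 4, d(52) = 6, d(53) = 2, d(54) = 8, d(55) = 4, d(56) = 8, d(57) = 4, d(58) = 4, d(59) = 2, d(60) = 12, d(61) = 2, d(62) = 4, d(63) = 6, d(64) = 7, d(65) = 4, d(66) = 8, d(67) = 2, d(68) = 6, d(69) = 4, d(70) = 8, d(71) = 2, d(72) = 12, d(73) = 2, d(74) = 4, d(75) = 6, d(76) = 6, d(77) = 4, d(78) = 8, d(79) = 2, d(80) = 10, d(81) = 5, d(82) = 4, d(83) = 2, d(84) = 12, d(85) = 4, d(86) = 4, d(87) = 4, d(88) = 8, d(89) = 2, d(90) = 12, d(91) = 4, d(92) = 6, d(93) = 4, d(94) = 4, d(95) = 4, d(96) = 12, d(97) = 2, d(98) = 6, d(99) = 6, d(100) = 9, d(101) = 2, d(102) = 8, d(103) = 2, d(104) = 8, d(105) = 8, d(106) = 4, d(107) = 2, d(108) = 12, d(109) = 2, d(110) = 8, d(111) = 4, d(112) = 10, d(113) = 2, d(114) = 8, d(115) = 4, d(116) = 6, d(117) = 6, d(118) = 4, d(119) = 4, d(120) = 16. Summing all 120 values: 602. (Dirichlet's divisor formula: Σ_{n ≤ x} d(n) = x ln(x) + (2γ − 1) x + O(√x). For x = 120, the asymptotic estimate is ≈ 593.03.)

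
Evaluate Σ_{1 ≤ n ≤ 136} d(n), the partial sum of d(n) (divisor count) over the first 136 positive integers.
Σ_{n ≤ 136} d(n) = 695

Compute d(n) for each 1 ≤ n ≤ 136: d(1) = 1, d(2) = 2, d(3) = 2, d(4) = 3, d(5) = 2, d(6) = 4, d(7) = 2, d(8) = 4, d(9) = 3, d(10) = 4, d(11) = 2, d(12) = 6, d(13) = 2, d(14) = 4, d(15) = 4, d(16) = 5, d(17) = 2, d(18) = 6, d(19) = 2, d(20) = 6, d(21) = 4, d(22) = 4, d(23) = 2, d(24) = 8, d(25) = 3, d(26) = 4, d(27) = 4, d(28) = 6, d(29) = 2, d(30) = 8, d(31) = 2, d(32) = 6, d(33) = 4, d(34) = 4, d(35) = 4, d(36) = 9, d(37) = 2, d(38) = 4, d(39) = 4, d(40) = 8, d(41) = 2, d(42) = 8, d(43) = 2, d(44) = 6, d(45) = 6, d(46) = 4, d(47) = 2, d(48) = 10, d(49) = 3, d(50) = 6, d(51) = 4, d(52) = 6, d(53) = 2, d(54) = 8, d(55) = 4, d(56) = 8, d(57) = 4, d(58) = 4, d(59) = 2, d(60) = 12, d(61) = 2, d(62) = 4, d(63) = 6, d(64) = 7, d(65) = 4, d(66) = 8, d(67) = 2, d(68) = 6, d(69) = 4, d(70) = 8, d(71) = 2, d(72) = 12, d(73) = 2, d(74) = 4, d(75) = 6, d(76) = 6, d(77) = 4, d(78) = 8, d(79) = 2, d(80) = 10, d(81) = 5, d(82) = 4, d(83) = 2, d(84) = 12, d(85) = 4, d(86) = 4, d(87) = 4, d(88) = 8, d(89) = 2, d(90) = 12, d(91) = 4, d(92) = 6, d(93) = 4, d(94) = 4, d(95) = 4, d(96) = 12, d(97) = 2, d(98) = 6, d(99) = 6, d(100) = 9, d(101) = 2, d(102) = 8, d(103) = 2, d(104) = 8, d(105) = 8, d(106) = 4, d(107) = 2, d(108) = 12, d(109) = 2, d(110) = 8, d(111) = 4, d(112) = 10, d(113) = 2, d(114) = 8, d(115) = 4, d(116) = 6, d(117) = 6, d(118) = 4, d(119) = 4, d(120) = 16, d(121) = 3, d(122) = 4, d(123) = 4, d(124) = 6, d(125) = 4, d(126) = 12, d(127) = 2, d(128) = 8, d(129) = 4, d(130) = 8, d(131) = 2, d(132) = 12, d(133) = 4, d(134) = 4, d(135) = 8, d(136) = 8. Summing all 136 values: 695. (Dirichlet's divisor formula: Σ_{n ≤ x} d(n) = x ln(x) + (2γ − 1) x + O(√x). For x = 136, the asymptotic estimate is ≈ 689.12.)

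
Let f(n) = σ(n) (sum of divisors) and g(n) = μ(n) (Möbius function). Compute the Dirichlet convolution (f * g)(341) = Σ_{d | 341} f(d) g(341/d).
(σ * μ)(341) = 341

Divisors of 341: [1, 11, 31, 341]. For each d | 341:
  d = 1: σ(1) · μ(341/1) = 1 · 1 = 1
  d = 11: σ(11) · μ(341/11) = 12 · -1 = -12
  d = 31: σ(31) · μ(341/31) = 32 · -1 = -32
  d = 341: σ(341) · μ(341/341) = 384 · 1 = 384
Summing: (σ * μ)(341) = 1 + -12 + -32 + 384 = 341.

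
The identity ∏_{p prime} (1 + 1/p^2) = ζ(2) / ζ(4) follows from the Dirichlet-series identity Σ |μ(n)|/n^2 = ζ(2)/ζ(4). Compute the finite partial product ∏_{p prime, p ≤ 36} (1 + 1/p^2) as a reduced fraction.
∏ = 7292191856800000/4827887490090357

The primes p ≤ 36 are [2, 3, 5, 7, 11, 13, 17, 19, 23, 29, 31]. For each, (1 + 1/p^2) = (p^2 + 1)/p^2. Multiplying these fractions over p ∈ [2, 3, 5, 7, 11, 13, 17, 19, 23, 29, 31] gives 7292191856800000/4827887490090357. (In the limit P → ∞ this tends to ζ(2)/ζ(4).)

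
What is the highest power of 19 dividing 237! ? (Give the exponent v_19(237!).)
v_19(237!) = 12

Legendre's formula: v_p(n!) = Σ_{k ≥ 1} ⌊n / p^k⌋. For p = 19, n = 237, the terms are:
  ⌊237/19^1⌋ = ⌊237/19⌋ = 12
(the next term ⌊237/19^2⌋ = 0, terminating the sum). Summing: v_19(237!) = 12 = 12.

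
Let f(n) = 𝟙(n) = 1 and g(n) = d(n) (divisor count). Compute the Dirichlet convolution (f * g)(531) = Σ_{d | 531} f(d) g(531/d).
(𝟙 * d)(531) = 18

Divisors of 531: [1, 3, 9, 59, 177, 531]. For each d | 531:
  d = 1: 𝟙(1) · d(531/1) = 1 · 6 = 6
  d = 3: 𝟙(3) · d(531/3) = 1 · 4 = 4
  d = 9: 𝟙(9) · d(531/9) = 1 · 2 = 2
  d = 59: 𝟙(59) · d(531/59) = 1 · 3 = 3
  d = 177: 𝟙(177) · d(531/177) = 1 · 2 = 2
  d = 531: 𝟙(531) · d(531/531) = 1 · 1 = 1
Summing: (𝟙 * d)(531) = 6 + 4 + 2 + 3 + 2 + 1 = 18.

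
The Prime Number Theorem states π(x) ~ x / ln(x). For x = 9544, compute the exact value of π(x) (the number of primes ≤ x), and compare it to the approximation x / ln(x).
π(9544) = 1181;  x/ln(x) ≈ 1041.50;  relative error ≈ 11.81%.

Directly count primes up to 9544: π(9544) = 1181. The PNT approximation gives 9544/ln(9544) ≈ 9544/9.16367 ≈ 1041.50. Relative error (π(x) − x/ln(x)) / π(x) ≈ 11.81%; the approximation is known to undercount slightly (Li(x) is a better estimate).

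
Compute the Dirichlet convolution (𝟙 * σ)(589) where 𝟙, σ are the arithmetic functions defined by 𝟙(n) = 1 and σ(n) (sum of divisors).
(𝟙 * σ)(589) = 693

Divisors of 589: [1, 19, 31, 589]. For each d | 589:
  d = 1: 𝟙(1) · σ(589/1) = 1 · 640 = 640
  d = 19: 𝟙(19) · σ(589/19) = 1 · 32 = 32
  d = 31: 𝟙(31) · σ(589/31) = 1 · 20 = 20
  d = 589: 𝟙(589) · σ(589/589) = 1 · 1 = 1
Summing: (𝟙 * σ)(589) = 640 + 32 + 20 + 1 = 693.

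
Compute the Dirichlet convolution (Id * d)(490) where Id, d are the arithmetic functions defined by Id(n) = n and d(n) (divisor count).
(Id * d)(490) = 1848

Divisors of 490: [1, 2, 5, 7, 10, 14, 35, 49, 70, 98, 245, 490]. For each d | 490:
  d = 1: Id(1) · d(490/1) = 1 · 12 = 12
  d = 2: Id(2) · d(490/2) = 2 · 6 = 12
  d = 5: Id(5) · d(490/5) = 5 · 6 = 30
  d = 7: Id(7) · d(490/7) = 7 · 8 = 56
  d = 10: Id(10) · d(490/10) = 10 · 3 = 30
  d = 14: Id(14) · d(490/14) = 14 · 4 = 56
  d = 35: Id(35) · d(490/35) = 35 · 4 = 140
  d = 49: Id(49) · d(490/49) = 49 · 4 = 196
  d = 70: Id(70) · d(490/70) = 70 · 2 = 140
  d = 98: Id(98) · d(490/98) = 98 · 2 = 196
  d = 245: Id(245) · d(490/245) = 245 · 2 = 490
  d = 490: Id(490) · d(490/490) = 490 · 1 = 490
Summing: (Id * d)(490) = 12 + 12 + 30 + 56 + 30 + 56 + 140 + 196 + 140 + 196 + 490 + 490 = 1848.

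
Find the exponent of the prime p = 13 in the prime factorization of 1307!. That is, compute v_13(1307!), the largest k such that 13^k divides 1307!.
v_13(1307!) = 107

Legendre's formula: v_p(n!) = Σ_{k ≥ 1} ⌊n / p^k⌋. For p = 13, n = 1307, the terms are:
  ⌊1307/13^1⌋ = ⌊1307/13⌋ = 100
  ⌊1307/13^2⌋ = ⌊1307/169⌋ = 7
(the next term ⌊1307/13^3⌋ = 0, terminating the sum). Summing: v_13(1307!) = 100 + 7 = 107.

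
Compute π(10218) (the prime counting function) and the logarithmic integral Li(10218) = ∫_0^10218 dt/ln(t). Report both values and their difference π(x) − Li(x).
π(10218) = 1253;  Li(10218) ≈ 1269.78;  π(x) − Li(x) ≈ -16.78.

Direct count of primes ≤ 10218 gives π(10218) = 1253. Numerical evaluation of the logarithmic integral gives Li(10218) ≈ 1269.78. The difference π(x) − Li(x) ≈ -16.78 is typically negative for small/moderate x (Li(x) overestimates), though Littlewood's theorem shows this sign changes infinitely often.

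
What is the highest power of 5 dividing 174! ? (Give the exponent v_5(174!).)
v_5(174!) = 41

Legendre's formula: v_p(n!) = Σ_{k ≥ 1} ⌊n / p^k⌋. For p = 5, n = 174, the terms are:
  ⌊174/5^1⌋ = ⌊174/5⌋ = 34
  ⌊174/5^2⌋ = ⌊174/25⌋ = 6
  ⌊174/5^3⌋ = ⌊174/125⌋ = 1
(the next term ⌊174/5^4⌋ = 0, terminating the sum). Summing: v_5(174!) = 34 + 6 + 1 = 41.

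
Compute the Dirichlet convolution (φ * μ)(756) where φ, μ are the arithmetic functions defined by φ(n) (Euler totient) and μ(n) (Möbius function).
(φ * μ)(756) = 60

Divisors of 756: [1, 2, 3, 4, 6, 7, 9, 12, 14, 18, 21, 27, 28, 36, 42, 54, 63, 84, 108, 126, 189, 252, 378, 756]. For each d | 756:
  d = 1: φ(1) · μ(756/1) = 1 · 0 = 0
  d = 2: φ(2) · μ(756/2) = 1 · 0 = 0
  d = 3: φ(3) · μ(756/3) = 2 · 0 = 0
  d = 4: φ(4) · μ(756/4) = 2 · 0 = 0
  d = 6: φ(6) · μ(756/6) = 2 · 0 = 0
  d = 7: φ(7) · μ(756/7) = 6 · 0 = 0
  d = 9: φ(9) · μ(756/9) = 6 · 0 = 0
  d = 12: φ(12) · μ(756/12) = 4 · 0 = 0
  d = 14: φ(14) · μ(756/14) = 6 · 0 = 0
  d = 18: φ(18) · μ(756/18) = 6 · -1 = -6
  d = 21: φ(21) · μ(756/21) = 12 · 0 = 0
  d = 27: φ(27) · μ(756/27) = 18 · 0 = 0
  d = 28: φ(28) · μ(756/28) = 12 · 0 = 0
  d = 36: φ(36) · μ(756/36) = 12 · 1 = 12
  d = 42: φ(42) · μ(756/42) = 12 · 0 = 0
  d = 54: φ(54) · μ(756/54) = 18 · 1 = 18
  d = 63: φ(63) · μ(756/63) = 36 · 0 = 0
  d = 84: φ(84) · μ(756/84) = 24 · 0 = 0
  d = 108: φ(108) · μ(756/108) = 36 · -1 = -36
  d = 126: φ(126) · μ(756/126) = 36 · 1 = 36
  d = 189: φ(189) · μ(756/189) = 108 · 0 = 0
  d = 252: φ(252) · μ(756/252) = 72 · -1 = -72
  d = 378: φ(378) · μ(756/378) = 108 · -1 = -108
  d = 756: φ(756) · μ(756/756) = 216 · 1 = 216
Summing: (φ * μ)(756) = 0 + 0 + 0 + 0 + 0 + 0 + 0 + 0 + 0 + -6 + 0 + 0 + 0 + 12 + 0 + 18 + 0 + 0 + -36 + 36 + 0 + -72 + -108 + 216 = 60.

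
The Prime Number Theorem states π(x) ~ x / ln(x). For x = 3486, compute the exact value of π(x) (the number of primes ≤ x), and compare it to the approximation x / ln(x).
π(3486) = 487;  x/ln(x) ≈ 427.39;  relative error ≈ 12.24%.

Directly count primes up to 3486: π(3486) = 487. The PNT approximation gives 3486/ln(3486) ≈ 3486/8.15651 ≈ 427.39. Relative error (π(x) − x/ln(x)) / π(x) ≈ 12.24%; the approximation is known to undercount slightly (Li(x) is a better estimate).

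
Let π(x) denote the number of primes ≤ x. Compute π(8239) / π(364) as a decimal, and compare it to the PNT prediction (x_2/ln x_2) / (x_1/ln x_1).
π(8239)/π(364) = 1034/72 ≈ 14.3611;  PNT prediction ≈ 14.8037.

π(364) = 72 and π(8239) = 1034, so π(8239)/π(364) ≈ 14.3611. The PNT-predicted ratio is (8239/ln(8239)) / (364/ln(364)) ≈ 14.8037. The two agree to within a few percent, as expected.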